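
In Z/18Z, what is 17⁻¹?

By the extended Euclidean algorithm:
18 = 1×17 + 1
17 = 17×1 + 0
gcd(17, 18) = 1, so the inverse exists.
Back-substitute for 1:
1 = 1×18 − 1×17
So 17⁻¹ ≡ −1 ≡ 17 (mod 18).

17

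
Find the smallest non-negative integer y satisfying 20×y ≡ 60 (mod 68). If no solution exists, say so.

3

gcd(20, 68) = 4, and 4 | 60, so solutions exist.
Divide through by 4: 5×y ≡ 15 mod 17.
5⁻¹ ≡ 7 (mod 17).
y ≡ 7×15 ≡ 3 (mod 17).
The smallest non-negative solution is y = 3.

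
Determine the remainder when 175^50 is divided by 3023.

50 in binary is 110010, i.e. 50 = 32 + 16 + 2.
175^1 ≡ 175 (mod 3023)
175^2 ≡ 175^2 = 30625 ≡ 395 (mod 3023)
175^4 ≡ 395^2 = 156025 ≡ 1852 (mod 3023)
175^8 ≡ 1852^2 = 3429904 ≡ 1822 (mod 3023)
175^16 ≡ 1822^2 = 3319684 ≡ 430 (mod 3023)
175^32 ≡ 430^2 = 184900 ≡ 497 (mod 3023)
175^50 = 175^32 × 175^16 × 175^2 ≡ 497 × 430 × 395 (mod 3023).
Accumulate the product:
497 × 430 = 213710 ≡ 2100
2100 × 395 = 829500 ≡ 1198

1198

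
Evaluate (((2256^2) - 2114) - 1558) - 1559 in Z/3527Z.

1898

(2256)^2 ≡ 75 (mod 3527)
75 - 2114 = -2039 ≡ 1488 (mod 3527)
1488 - 1558 = -70 ≡ 3457 (mod 3527)
3457 - 1559 = 1898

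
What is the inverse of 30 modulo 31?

Run the extended Euclidean algorithm:
31 = 1·30 + 1
30 = 30·1 + 0
gcd(30, 31) = 1, so the inverse exists.
Back-substitute for 1:
1 = 1·31 − 1·30
So 30⁻¹ ≡ −1 ≡ 30 (mod 31).

30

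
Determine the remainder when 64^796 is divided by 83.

37

By square-and-multiply:
796 in binary is 1100011100, i.e. 796 = 512 + 256 + 16 + 8 + 4.
64^1 ≡ 64 (mod 83)
64^2 ≡ 64^2 = 4096 ≡ 29 (mod 83)
64^4 ≡ 29^2 = 841 ≡ 11 (mod 83)
64^8 ≡ 11^2 = 121 ≡ 38 (mod 83)
64^16 ≡ 38^2 = 1444 ≡ 33 (mod 83)
64^32 ≡ 33^2 = 1089 ≡ 10 (mod 83)
64^64 ≡ 10^2 = 100 ≡ 17 (mod 83)
64^128 ≡ 17^2 = 289 ≡ 40 (mod 83)
64^256 ≡ 40^2 = 1600 ≡ 23 (mod 83)
64^512 ≡ 23^2 = 529 ≡ 31 (mod 83)
64^796 = 64^512 × 64^256 × 64^16 × 64^8 × 64^4 ≡ 31 × 23 × 33 × 38 × 11 (mod 83).
Accumulate the product:
31 × 23 = 713 ≡ 49
49 × 33 = 1617 ≡ 40
40 × 38 = 1520 ≡ 26
26 × 11 = 286 ≡ 37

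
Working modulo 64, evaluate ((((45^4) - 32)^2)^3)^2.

(45)^4 ≡ 17 (mod 64)
17 - 32 = -15 ≡ 49 (mod 64)
(49)^2 ≡ 33 (mod 64)
(33)^3 ≡ 33 (mod 64)
(33)^2 ≡ 1 (mod 64)

1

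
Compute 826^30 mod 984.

952

30 in binary is 11110, i.e. 30 = 16 + 8 + 4 + 2.
826^1 ≡ 826 (mod 984)
826^2 ≡ 826^2 = 682276 ≡ 364 (mod 984)
826^4 ≡ 364^2 = 132496 ≡ 640 (mod 984)
826^8 ≡ 640^2 = 409600 ≡ 256 (mod 984)
826^16 ≡ 256^2 = 65536 ≡ 592 (mod 984)
826^30 = 826^16 × 826^8 × 826^4 × 826^2 ≡ 592 × 256 × 640 × 364 (mod 984).
Accumulate the product:
592 × 256 = 151552 ≡ 16
16 × 640 = 10240 ≡ 400
400 × 364 = 145600 ≡ 952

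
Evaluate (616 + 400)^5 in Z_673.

616 + 400 = 1016 ≡ 343 (mod 673)
(343)^5 ≡ 225 (mod 673)

225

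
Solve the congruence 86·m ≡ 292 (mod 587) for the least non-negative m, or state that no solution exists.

58

gcd(86, 587) = 1, so a unique solution mod 587 exists.
86⁻¹ ≡ 157 (mod 587).
m ≡ 157·292 ≡ 58 (mod 587).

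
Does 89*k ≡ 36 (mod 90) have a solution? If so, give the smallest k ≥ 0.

gcd(89, 90) = 1, so a unique solution mod 90 exists.
89⁻¹ ≡ 89 (mod 90).
k ≡ 89*36 ≡ 54 (mod 90).

54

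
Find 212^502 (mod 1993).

By square-and-multiply:
502 in binary is 111110110, i.e. 502 = 256 + 128 + 64 + 32 + 16 + 4 + 2.
212^1 ≡ 212 (mod 1993)
212^2 ≡ 212^2 = 44944 ≡ 1098 (mod 1993)
212^4 ≡ 1098^2 = 1205604 ≡ 1832 (mod 1993)
212^8 ≡ 1832^2 = 3356224 ≡ 12 (mod 1993)
212^16 ≡ 12^2 = 144 (mod 1993)
212^32 ≡ 144^2 = 20736 ≡ 806 (mod 1993)
212^64 ≡ 806^2 = 649636 ≡ 1911 (mod 1993)
212^128 ≡ 1911^2 = 3651921 ≡ 745 (mod 1993)
212^256 ≡ 745^2 = 555025 ≡ 971 (mod 1993)
212^502 = 212^256 · 212^128 · 212^64 · 212^32 · 212^16 · 212^4 · 212^2 ≡ 971 · 745 · 1911 · 806 · 144 · 1832 · 1098 (mod 1993).
Accumulate the product:
971 · 745 = 723395 ≡ 1929
1929 · 1911 = 3686319 ≡ 1262
1262 · 806 = 1017172 ≡ 742
742 · 144 = 106848 ≡ 1219
1219 · 1832 = 2233208 ≡ 1048
1048 · 1098 = 1150704 ≡ 743

743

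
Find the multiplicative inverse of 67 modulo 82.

71

Run the extended Euclidean algorithm:
82 = 1×67 + 15
67 = 4×15 + 7
15 = 2×7 + 1
7 = 7×1 + 0
gcd(67, 82) = 1, so the inverse exists.
Bézout: 1 = 9×82 − 11×67.
So 67⁻¹ ≡ −11 ≡ 71 (mod 82).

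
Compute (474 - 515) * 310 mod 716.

178

474 - 515 = -41 ≡ 675 (mod 716)
675 * 310 = 209250 ≡ 178 (mod 716)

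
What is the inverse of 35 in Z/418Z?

215

418 = 11*35 + 33
35 = 1*33 + 2
33 = 16*2 + 1
2 = 2*1 + 0
gcd(35, 418) = 1, so the inverse exists.
Bézout: 1 = 17*418 − 203*35.
So 35⁻¹ ≡ −203 ≡ 215 (mod 418).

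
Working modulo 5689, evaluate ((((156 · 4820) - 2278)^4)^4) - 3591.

156 · 4820 = 751920 ≡ 972 (mod 5689)
972 - 2278 = -1306 ≡ 4383 (mod 5689)
(4383)^4 ≡ 5674 (mod 5689)
(5674)^4 ≡ 5113 (mod 5689)
5113 - 3591 = 1522

1522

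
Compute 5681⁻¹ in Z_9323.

4298

By the extended Euclidean algorithm:
9323 = 1×5681 + 3642
5681 = 1×3642 + 2039
3642 = 1×2039 + 1603
2039 = 1×1603 + 436
1603 = 3×436 + 295
436 = 1×295 + 141
295 = 2×141 + 13
141 = 10×13 + 11
13 = 1×11 + 2
11 = 5×2 + 1
2 = 2×1 + 0
gcd(5681, 9323) = 1, so the inverse exists.
Bézout: 1 = −2619×9323 + 4298×5681.
So 5681⁻¹ ≡ 4298 (mod 9323).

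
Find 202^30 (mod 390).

By square-and-multiply:
202^1 ≡ 202 (mod 390)
202^2 ≡ 202^2 = 40804 ≡ 244 (mod 390)
202^4 ≡ 244^2 = 59536 ≡ 256 (mod 390)
202^8 ≡ 256^2 = 65536 ≡ 16 (mod 390)
202^16 ≡ 16^2 = 256 (mod 390)
202^30 = 202^16 · 202^8 · 202^4 · 202^2 ≡ 256 · 16 · 256 · 244 (mod 390).
Accumulate the product:
256 · 16 = 4096 ≡ 196
196 · 256 = 50176 ≡ 256
256 · 244 = 62464 ≡ 64

64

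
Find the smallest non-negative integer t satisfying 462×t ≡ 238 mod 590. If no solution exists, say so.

224

gcd(462, 590) = 2, and 2 | 238, so solutions exist.
Divide through by 2: 231×t ≡ 119 mod 295.
231⁻¹ ≡ 106 (mod 295).
t ≡ 106×119 ≡ 224 (mod 295).
The smallest non-negative solution is t = 224.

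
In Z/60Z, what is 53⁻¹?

17

60 = 1×53 + 7
53 = 7×7 + 4
7 = 1×4 + 3
4 = 1×3 + 1
3 = 3×1 + 0
gcd(53, 60) = 1, so the inverse exists.
Back-substitute for 1:
1 = 1×4 − 1×3
  = −1×7 + 2×4
  = 2×53 − 15×7
  = −15×60 + 17×53
So 53⁻¹ ≡ 17 (mod 60).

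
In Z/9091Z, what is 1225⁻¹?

6783

9091 = 7·1225 + 516
1225 = 2·516 + 193
516 = 2·193 + 130
193 = 1·130 + 63
130 = 2·63 + 4
63 = 15·4 + 3
4 = 1·3 + 1
3 = 3·1 + 0
gcd(1225, 9091) = 1, so the inverse exists.
Back-substitute for 1:
1 = 1·4 − 1·3
  = −1·63 + 16·4
  = 16·130 − 33·63
  = −33·193 + 49·130
  = 49·516 − 131·193
  = −131·1225 + 311·516
  = 311·9091 − 2308·1225
So 1225⁻¹ ≡ −2308 ≡ 6783 (mod 9091).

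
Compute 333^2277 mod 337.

42

By square-and-multiply:
333^1 ≡ 333 (mod 337)
333^2 ≡ 333^2 = 110889 ≡ 16 (mod 337)
333^4 ≡ 16^2 = 256 (mod 337)
333^8 ≡ 256^2 = 65536 ≡ 158 (mod 337)
333^16 ≡ 158^2 = 24964 ≡ 26 (mod 337)
333^32 ≡ 26^2 = 676 ≡ 2 (mod 337)
333^64 ≡ 2^2 = 4 (mod 337)
333^128 ≡ 4^2 = 16 (mod 337)
333^256 ≡ 16^2 = 256 (mod 337)
333^512 ≡ 256^2 = 65536 ≡ 158 (mod 337)
333^1024 ≡ 158^2 = 24964 ≡ 26 (mod 337)
333^2048 ≡ 26^2 = 676 ≡ 2 (mod 337)
333^2277 = 333^2048 * 333^128 * 333^64 * 333^32 * 333^4 * 333^1 ≡ 2 * 16 * 4 * 2 * 256 * 333 (mod 337).
Accumulate the product:
2 * 16 = 32
32 * 4 = 128
128 * 2 = 256
256 * 256 = 65536 ≡ 158
158 * 333 = 52614 ≡ 42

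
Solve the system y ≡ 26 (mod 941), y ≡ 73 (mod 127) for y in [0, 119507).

16964

941⁻¹ mod 127: 941×22 ≡ 1 (mod 127), so 941⁻¹ ≡ 22.
y = 26 + 941×((73 − 26)×22 mod 127) = 26 + 941×18 = 16964.
Check: 16964 mod 941 = 26, 16964 mod 127 = 73. ✓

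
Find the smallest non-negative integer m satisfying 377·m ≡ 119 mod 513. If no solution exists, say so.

gcd(377, 513) = 1, so a unique solution mod 513 exists.
377⁻¹ ≡ 215 (mod 513).
m ≡ 215·119 ≡ 448 (mod 513).

448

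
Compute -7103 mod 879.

808

-7103 = -9×879 + 808, so -7103 ≡ 808 (mod 879).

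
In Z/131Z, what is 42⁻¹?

78

131 = 3×42 + 5
42 = 8×5 + 2
5 = 2×2 + 1
2 = 2×1 + 0
gcd(42, 131) = 1, so the inverse exists.
Bézout: 1 = 17×131 − 53×42.
So 42⁻¹ ≡ −53 ≡ 78 (mod 131).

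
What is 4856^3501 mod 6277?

4372

Using repeated squaring:
4856^1 ≡ 4856 (mod 6277)
4856^2 ≡ 4856^2 = 23580736 ≡ 4324 (mod 6277)
4856^4 ≡ 4324^2 = 18696976 ≡ 4070 (mod 6277)
4856^8 ≡ 4070^2 = 16564900 ≡ 6174 (mod 6277)
4856^16 ≡ 6174^2 = 38118276 ≡ 4332 (mod 6277)
4856^32 ≡ 4332^2 = 18766224 ≡ 4271 (mod 6277)
4856^64 ≡ 4271^2 = 18241441 ≡ 479 (mod 6277)
4856^128 ≡ 479^2 = 229441 ≡ 3469 (mod 6277)
4856^256 ≡ 3469^2 = 12033961 ≡ 952 (mod 6277)
4856^512 ≡ 952^2 = 906304 ≡ 2416 (mod 6277)
4856^1024 ≡ 2416^2 = 5837056 ≡ 5723 (mod 6277)
4856^2048 ≡ 5723^2 = 32752729 ≡ 5620 (mod 6277)
4856^3501 = 4856^2048 · 4856^1024 · 4856^256 · 4856^128 · 4856^32 · 4856^8 · 4856^4 · 4856^1 ≡ 5620 · 5723 · 952 · 3469 · 4271 · 6174 · 4070 · 4856 (mod 6277).
Accumulate the product:
5620 · 5723 = 32163260 ≡ 6189
6189 · 952 = 5891928 ≡ 4102
4102 · 3469 = 14229838 ≡ 6156
6156 · 4271 = 26292276 ≡ 4200
4200 · 6174 = 25930800 ≡ 513
513 · 4070 = 2087910 ≡ 3946
3946 · 4856 = 19161776 ≡ 4372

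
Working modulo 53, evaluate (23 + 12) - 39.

49

23 + 12 = 35
35 - 39 = -4 ≡ 49 (mod 53)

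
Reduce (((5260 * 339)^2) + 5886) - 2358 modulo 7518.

5260 * 339 = 1783140 ≡ 1374 (mod 7518)
(1374)^2 ≡ 858 (mod 7518)
858 + 5886 = 6744
6744 - 2358 = 4386

4386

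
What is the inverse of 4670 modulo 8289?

836

8289 = 1×4670 + 3619
4670 = 1×3619 + 1051
3619 = 3×1051 + 466
1051 = 2×466 + 119
466 = 3×119 + 109
119 = 1×109 + 10
109 = 10×10 + 9
10 = 1×9 + 1
9 = 9×1 + 0
gcd(4670, 8289) = 1, so the inverse exists.
Bézout: 1 = −471×8289 + 836×4670.
So 4670⁻¹ ≡ 836 (mod 8289).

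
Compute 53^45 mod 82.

By square-and-multiply:
45 in binary is 101101, i.e. 45 = 32 + 8 + 4 + 1.
53^1 ≡ 53 (mod 82)
53^2 ≡ 53^2 = 2809 ≡ 21 (mod 82)
53^4 ≡ 21^2 = 441 ≡ 31 (mod 82)
53^8 ≡ 31^2 = 961 ≡ 59 (mod 82)
53^16 ≡ 59^2 = 3481 ≡ 37 (mod 82)
53^32 ≡ 37^2 = 1369 ≡ 57 (mod 82)
53^45 = 53^32 * 53^8 * 53^4 * 53^1 ≡ 57 * 59 * 31 * 53 (mod 82).
Accumulate the product:
57 * 59 = 3363 ≡ 1
1 * 31 = 31
31 * 53 = 1643 ≡ 3

3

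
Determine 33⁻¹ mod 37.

By the extended Euclidean algorithm:
37 = 1·33 + 4
33 = 8·4 + 1
4 = 4·1 + 0
gcd(33, 37) = 1, so the inverse exists.
Bézout: 1 = −8·37 + 9·33.
So 33⁻¹ ≡ 9 (mod 37).

9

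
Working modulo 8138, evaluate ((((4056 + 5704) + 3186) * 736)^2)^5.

4056 + 5704 = 9760 ≡ 1622 (mod 8138)
1622 + 3186 = 4808
4808 * 736 = 3538688 ≡ 6796 (mod 8138)
(6796)^2 ≡ 2466 (mod 8138)
(2466)^5 ≡ 5164 (mod 8138)

5164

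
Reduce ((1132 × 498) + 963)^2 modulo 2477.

772

1132 × 498 = 563736 ≡ 1457 (mod 2477)
1457 + 963 = 2420
(2420)^2 ≡ 772 (mod 2477)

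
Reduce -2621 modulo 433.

410

-2621 = -7·433 + 410, so -2621 ≡ 410 (mod 433).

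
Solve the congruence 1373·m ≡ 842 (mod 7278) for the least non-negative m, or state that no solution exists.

gcd(1373, 7278) = 1, so a unique solution mod 7278 exists.
1373⁻¹ ≡ 3965 (mod 7278).
m ≡ 3965·842 ≡ 5206 (mod 7278).

5206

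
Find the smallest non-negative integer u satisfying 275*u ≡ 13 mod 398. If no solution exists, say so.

gcd(275, 398) = 1, so a unique solution mod 398 exists.
275⁻¹ ≡ 55 (mod 398).
u ≡ 55*13 ≡ 317 (mod 398).

317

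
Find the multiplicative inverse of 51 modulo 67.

46

Run the extended Euclidean algorithm:
67 = 1×51 + 16
51 = 3×16 + 3
16 = 5×3 + 1
3 = 3×1 + 0
gcd(51, 67) = 1, so the inverse exists.
Back-substitute for 1:
1 = 1×16 − 5×3
  = −5×51 + 16×16
  = 16×67 − 21×51
So 51⁻¹ ≡ −21 ≡ 46 (mod 67).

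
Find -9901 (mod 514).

379

-9901 = -20*514 + 379, so -9901 ≡ 379 (mod 514).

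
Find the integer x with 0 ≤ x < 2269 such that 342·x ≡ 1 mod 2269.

1307

By the extended Euclidean algorithm:
2269 = 6×342 + 217
342 = 1×217 + 125
217 = 1×125 + 92
125 = 1×92 + 33
92 = 2×33 + 26
33 = 1×26 + 7
26 = 3×7 + 5
7 = 1×5 + 2
5 = 2×2 + 1
2 = 2×1 + 0
gcd(342, 2269) = 1, so the inverse exists.
Back-substitute for 1:
1 = 1×5 − 2×2
  = −2×7 + 3×5
  = 3×26 − 11×7
  = −11×33 + 14×26
  = 14×92 − 39×33
  = −39×125 + 53×92
  = 53×217 − 92×125
  = −92×342 + 145×217
  = 145×2269 − 962×342
So 342⁻¹ ≡ −962 ≡ 1307 (mod 2269).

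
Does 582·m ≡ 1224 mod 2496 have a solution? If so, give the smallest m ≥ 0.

gcd(582, 2496) = 6, and 6 | 1224, so solutions exist.
Divide through by 6: 97·m mod 416 = 204.
97⁻¹ ≡ 193 (mod 416).
m ≡ 193·204 ≡ 268 (mod 416).
The smallest non-negative solution is m = 268.

268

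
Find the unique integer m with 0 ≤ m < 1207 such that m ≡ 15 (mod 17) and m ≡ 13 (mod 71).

865

17⁻¹ mod 71: 17*46 ≡ 1 (mod 71), so 17⁻¹ ≡ 46.
m = 15 + 17*((13 − 15)*46 mod 71) = 15 + 17*50 = 865.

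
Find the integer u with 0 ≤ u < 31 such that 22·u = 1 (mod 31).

24

By the extended Euclidean algorithm:
31 = 1·22 + 9
22 = 2·9 + 4
9 = 2·4 + 1
4 = 4·1 + 0
gcd(22, 31) = 1, so the inverse exists.
Back-substitute for 1:
1 = 1·9 − 2·4
  = −2·22 + 5·9
  = 5·31 − 7·22
So 22⁻¹ ≡ −7 ≡ 24 (mod 31).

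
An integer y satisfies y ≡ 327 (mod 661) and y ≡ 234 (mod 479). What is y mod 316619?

661⁻¹ mod 479: 661·429 ≡ 1 (mod 479), so 661⁻¹ ≡ 429.
y = 327 + 661·((234 − 327)·429 mod 479) = 327 + 661·339 = 224406.
Check: 224406 mod 661 = 327, 224406 mod 479 = 234. ✓

224406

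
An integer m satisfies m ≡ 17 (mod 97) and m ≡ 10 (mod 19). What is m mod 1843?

97⁻¹ mod 19: 97*10 ≡ 1 (mod 19), so 97⁻¹ ≡ 10.
m = 17 + 97*((10 − 17)*10 mod 19) = 17 + 97*6 = 599.

599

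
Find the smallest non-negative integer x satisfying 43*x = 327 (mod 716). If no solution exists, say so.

657

gcd(43, 716) = 1, so a unique solution mod 716 exists.
43⁻¹ ≡ 383 (mod 716).
x ≡ 383*327 ≡ 657 (mod 716).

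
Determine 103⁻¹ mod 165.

157

165 = 1·103 + 62
103 = 1·62 + 41
62 = 1·41 + 21
41 = 1·21 + 20
21 = 1·20 + 1
20 = 20·1 + 0
gcd(103, 165) = 1, so the inverse exists.
Back-substitute for 1:
1 = 1·21 − 1·20
  = −1·41 + 2·21
  = 2·62 − 3·41
  = −3·103 + 5·62
  = 5·165 − 8·103
So 103⁻¹ ≡ −8 ≡ 157 (mod 165).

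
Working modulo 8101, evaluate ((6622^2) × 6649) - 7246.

3694

(6622)^2 ≡ 171 (mod 8101)
171 × 6649 = 1136979 ≡ 2839 (mod 8101)
2839 - 7246 = -4407 ≡ 3694 (mod 8101)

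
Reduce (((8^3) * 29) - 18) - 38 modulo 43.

0

(8)^3 ≡ 39 (mod 43)
39 * 29 = 1131 ≡ 13 (mod 43)
13 - 18 = -5 ≡ 38 (mod 43)
38 - 38 = 0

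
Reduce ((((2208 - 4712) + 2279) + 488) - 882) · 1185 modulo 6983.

2208 - 4712 = -2504 ≡ 4479 (mod 6983)
4479 + 2279 = 6758
6758 + 488 = 7246 ≡ 263 (mod 6983)
263 - 882 = -619 ≡ 6364 (mod 6983)
6364 · 1185 = 7541340 ≡ 6683 (mod 6983)

6683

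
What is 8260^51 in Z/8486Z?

5944

By square-and-multiply:
8260^1 ≡ 8260 (mod 8486)
8260^2 ≡ 8260^2 = 68227600 ≡ 160 (mod 8486)
8260^4 ≡ 160^2 = 25600 ≡ 142 (mod 8486)
8260^8 ≡ 142^2 = 20164 ≡ 3192 (mod 8486)
8260^16 ≡ 3192^2 = 10188864 ≡ 5664 (mod 8486)
8260^32 ≡ 5664^2 = 32080896 ≡ 3816 (mod 8486)
8260^51 = 8260^32 * 8260^16 * 8260^2 * 8260^1 ≡ 3816 * 5664 * 160 * 8260 (mod 8486).
Accumulate the product:
3816 * 5664 = 21613824 ≡ 8468
8468 * 160 = 1354880 ≡ 5606
5606 * 8260 = 46305560 ≡ 5944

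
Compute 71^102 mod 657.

154

102 in binary is 1100110, i.e. 102 = 64 + 32 + 4 + 2.
71^1 ≡ 71 (mod 657)
71^2 ≡ 71^2 = 5041 ≡ 442 (mod 657)
71^4 ≡ 442^2 = 195364 ≡ 235 (mod 657)
71^8 ≡ 235^2 = 55225 ≡ 37 (mod 657)
71^16 ≡ 37^2 = 1369 ≡ 55 (mod 657)
71^32 ≡ 55^2 = 3025 ≡ 397 (mod 657)
71^64 ≡ 397^2 = 157609 ≡ 586 (mod 657)
71^102 = 71^64 × 71^32 × 71^4 × 71^2 ≡ 586 × 397 × 235 × 442 (mod 657).
Accumulate the product:
586 × 397 = 232642 ≡ 64
64 × 235 = 15040 ≡ 586
586 × 442 = 259012 ≡ 154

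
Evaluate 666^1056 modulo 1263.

Using repeated squaring:
1056 in binary is 10000100000, i.e. 1056 = 1024 + 32.
666^1 ≡ 666 (mod 1263)
666^2 ≡ 666^2 = 443556 ≡ 243 (mod 1263)
666^4 ≡ 243^2 = 59049 ≡ 951 (mod 1263)
666^8 ≡ 951^2 = 904401 ≡ 93 (mod 1263)
666^16 ≡ 93^2 = 8649 ≡ 1071 (mod 1263)
666^32 ≡ 1071^2 = 1147041 ≡ 237 (mod 1263)
666^64 ≡ 237^2 = 56169 ≡ 597 (mod 1263)
666^128 ≡ 597^2 = 356409 ≡ 243 (mod 1263)
666^256 ≡ 243^2 = 59049 ≡ 951 (mod 1263)
666^512 ≡ 951^2 = 904401 ≡ 93 (mod 1263)
666^1024 ≡ 93^2 = 8649 ≡ 1071 (mod 1263)
666^1056 = 666^1024 × 666^32 ≡ 1071 × 237 (mod 1263).
1071 × 237 = 253827 ≡ 1227 (mod 1263).

1227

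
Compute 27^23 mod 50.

By square-and-multiply:
23 in binary is 10111, i.e. 23 = 16 + 4 + 2 + 1.
27^1 ≡ 27 (mod 50)
27^2 ≡ 27^2 = 729 ≡ 29 (mod 50)
27^4 ≡ 29^2 = 841 ≡ 41 (mod 50)
27^8 ≡ 41^2 = 1681 ≡ 31 (mod 50)
27^16 ≡ 31^2 = 961 ≡ 11 (mod 50)
27^23 = 27^16 · 27^4 · 27^2 · 27^1 ≡ 11 · 41 · 29 · 27 (mod 50).
Accumulate the product:
11 · 41 = 451 ≡ 1
1 · 29 = 29
29 · 27 = 783 ≡ 33

33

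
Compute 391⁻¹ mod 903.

97

Run the extended Euclidean algorithm:
903 = 2·391 + 121
391 = 3·121 + 28
121 = 4·28 + 9
28 = 3·9 + 1
9 = 9·1 + 0
gcd(391, 903) = 1, so the inverse exists.
Bézout: 1 = −42·903 + 97·391.
So 391⁻¹ ≡ 97 (mod 903).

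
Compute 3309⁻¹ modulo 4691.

4450

Run the extended Euclidean algorithm:
4691 = 1·3309 + 1382
3309 = 2·1382 + 545
1382 = 2·545 + 292
545 = 1·292 + 253
292 = 1·253 + 39
253 = 6·39 + 19
39 = 2·19 + 1
19 = 19·1 + 0
gcd(3309, 4691) = 1, so the inverse exists.
Back-substitute for 1:
1 = 1·39 − 2·19
  = −2·253 + 13·39
  = 13·292 − 15·253
  = −15·545 + 28·292
  = 28·1382 − 71·545
  = −71·3309 + 170·1382
  = 170·4691 − 241·3309
So 3309⁻¹ ≡ −241 ≡ 4450 (mod 4691).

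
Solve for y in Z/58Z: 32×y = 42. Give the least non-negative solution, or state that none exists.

14

gcd(32, 58) = 2, and 2 | 42, so solutions exist.
Divide through by 2: 16×y = 21 (mod 29).
16⁻¹ ≡ 20 (mod 29).
y ≡ 20×21 ≡ 14 (mod 29).
The smallest non-negative solution is y = 14.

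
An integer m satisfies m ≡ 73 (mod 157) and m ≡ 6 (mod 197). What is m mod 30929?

157⁻¹ mod 197: 157×64 ≡ 1 (mod 197), so 157⁻¹ ≡ 64.
m = 73 + 157×((6 − 73)×64 mod 197) = 73 + 157×46 = 7295.

7295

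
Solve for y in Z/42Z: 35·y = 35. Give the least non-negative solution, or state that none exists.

gcd(35, 42) = 7, and 7 | 35, so solutions exist.
Divide through by 7: 5·y mod 6 = 5.
5⁻¹ ≡ 5 (mod 6).
y ≡ 5·5 ≡ 1 (mod 6).
The smallest non-negative solution is y = 1.

1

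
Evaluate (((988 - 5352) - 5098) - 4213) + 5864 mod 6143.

4475

988 - 5352 = -4364 ≡ 1779 (mod 6143)
1779 - 5098 = -3319 ≡ 2824 (mod 6143)
2824 - 4213 = -1389 ≡ 4754 (mod 6143)
4754 + 5864 = 10618 ≡ 4475 (mod 6143)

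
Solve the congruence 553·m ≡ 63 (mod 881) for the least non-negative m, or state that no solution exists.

212

gcd(553, 881) = 1, so a unique solution mod 881 exists.
553⁻¹ ≡ 325 (mod 881).
m ≡ 325·63 ≡ 212 (mod 881).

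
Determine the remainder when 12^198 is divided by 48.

0

Compute successive squares:
198 in binary is 11000110, i.e. 198 = 128 + 64 + 4 + 2.
12^1 ≡ 12 (mod 48)
12^2 ≡ 12^2 = 144 ≡ 0 (mod 48)
12^4 ≡ 0^2 = 0 (mod 48)
12^8 ≡ 0^2 = 0 (mod 48)
12^16 ≡ 0^2 = 0 (mod 48)
12^32 ≡ 0^2 = 0 (mod 48)
12^64 ≡ 0^2 = 0 (mod 48)
12^128 ≡ 0^2 = 0 (mod 48)
12^198 = 12^128 · 12^64 · 12^4 · 12^2 ≡ 0 · 0 · 0 · 0 (mod 48).
Accumulate the product:
0 · 0 = 0
0 · 0 = 0
0 · 0 = 0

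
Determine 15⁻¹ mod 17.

Run the extended Euclidean algorithm:
17 = 1×15 + 2
15 = 7×2 + 1
2 = 2×1 + 0
gcd(15, 17) = 1, so the inverse exists.
Bézout: 1 = −7×17 + 8×15.
So 15⁻¹ ≡ 8 (mod 17).

8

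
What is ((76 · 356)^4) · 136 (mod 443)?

31

76 · 356 = 27056 ≡ 33 (mod 443)
(33)^4 ≡ 10 (mod 443)
10 · 136 = 1360 ≡ 31 (mod 443)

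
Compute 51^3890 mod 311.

265

3890 in binary is 111100110010, i.e. 3890 = 2048 + 1024 + 512 + 256 + 32 + 16 + 2.
51^1 ≡ 51 (mod 311)
51^2 ≡ 51^2 = 2601 ≡ 113 (mod 311)
51^4 ≡ 113^2 = 12769 ≡ 18 (mod 311)
51^8 ≡ 18^2 = 324 ≡ 13 (mod 311)
51^16 ≡ 13^2 = 169 (mod 311)
51^32 ≡ 169^2 = 28561 ≡ 260 (mod 311)
51^64 ≡ 260^2 = 67600 ≡ 113 (mod 311)
51^128 ≡ 113^2 = 12769 ≡ 18 (mod 311)
51^256 ≡ 18^2 = 324 ≡ 13 (mod 311)
51^512 ≡ 13^2 = 169 (mod 311)
51^1024 ≡ 169^2 = 28561 ≡ 260 (mod 311)
51^2048 ≡ 260^2 = 67600 ≡ 113 (mod 311)
51^3890 = 51^2048 · 51^1024 · 51^512 · 51^256 · 51^32 · 51^16 · 51^2 ≡ 113 · 260 · 169 · 13 · 260 · 169 · 113 (mod 311).
Accumulate the product:
113 · 260 = 29380 ≡ 146
146 · 169 = 24674 ≡ 105
105 · 13 = 1365 ≡ 121
121 · 260 = 31460 ≡ 49
49 · 169 = 8281 ≡ 195
195 · 113 = 22035 ≡ 265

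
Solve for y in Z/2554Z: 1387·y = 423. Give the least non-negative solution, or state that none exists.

1989

gcd(1387, 2554) = 1, so a unique solution mod 2554 exists.
1387⁻¹ ≡ 2287 (mod 2554).
y ≡ 2287·423 ≡ 1989 (mod 2554).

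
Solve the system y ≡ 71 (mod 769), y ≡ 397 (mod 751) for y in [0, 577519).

142336

769⁻¹ mod 751: 769·459 ≡ 1 (mod 751), so 769⁻¹ ≡ 459.
y = 71 + 769·((397 − 71)·459 mod 751) = 71 + 769·185 = 142336.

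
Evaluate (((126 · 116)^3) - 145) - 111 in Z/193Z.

126 · 116 = 14616 ≡ 141 (mod 193)
(141)^3 ≡ 89 (mod 193)
89 - 145 = -56 ≡ 137 (mod 193)
137 - 111 = 26

26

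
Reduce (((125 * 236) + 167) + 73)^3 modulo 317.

125 * 236 = 29500 ≡ 19 (mod 317)
19 + 167 = 186
186 + 73 = 259
(259)^3 ≡ 160 (mod 317)

160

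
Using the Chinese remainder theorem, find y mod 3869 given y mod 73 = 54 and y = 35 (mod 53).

73⁻¹ mod 53: 73*8 ≡ 1 (mod 53), so 73⁻¹ ≡ 8.
y = 54 + 73*((35 − 54)*8 mod 53) = 54 + 73*7 = 565.
Check: 565 mod 73 = 54, 565 mod 53 = 35. ✓

565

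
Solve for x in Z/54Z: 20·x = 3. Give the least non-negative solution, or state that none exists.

gcd(20, 54) = 2, and 2 does not divide 3.
So the congruence has no solution.

no solution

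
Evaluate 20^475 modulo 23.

14

Using repeated squaring:
475 in binary is 111011011, i.e. 475 = 256 + 128 + 64 + 16 + 8 + 2 + 1.
20^1 ≡ 20 (mod 23)
20^2 ≡ 20^2 = 400 ≡ 9 (mod 23)
20^4 ≡ 9^2 = 81 ≡ 12 (mod 23)
20^8 ≡ 12^2 = 144 ≡ 6 (mod 23)
20^16 ≡ 6^2 = 36 ≡ 13 (mod 23)
20^32 ≡ 13^2 = 169 ≡ 8 (mod 23)
20^64 ≡ 8^2 = 64 ≡ 18 (mod 23)
20^128 ≡ 18^2 = 324 ≡ 2 (mod 23)
20^256 ≡ 2^2 = 4 (mod 23)
20^475 = 20^256 × 20^128 × 20^64 × 20^16 × 20^8 × 20^2 × 20^1 ≡ 4 × 2 × 18 × 13 × 6 × 9 × 20 (mod 23).
Accumulate the product:
4 × 2 = 8
8 × 18 = 144 ≡ 6
6 × 13 = 78 ≡ 9
9 × 6 = 54 ≡ 8
8 × 9 = 72 ≡ 3
3 × 20 = 60 ≡ 14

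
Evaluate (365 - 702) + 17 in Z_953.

365 - 702 = -337 ≡ 616 (mod 953)
616 + 17 = 633

633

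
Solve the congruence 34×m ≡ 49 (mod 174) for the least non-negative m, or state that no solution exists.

no solution

gcd(34, 174) = 2, and 2 does not divide 49.
So the congruence has no solution.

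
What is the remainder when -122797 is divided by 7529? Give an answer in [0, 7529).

-122797 = -17*7529 + 5196, so -122797 ≡ 5196 (mod 7529).

5196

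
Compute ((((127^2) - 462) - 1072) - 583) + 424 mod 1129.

(127)^2 ≡ 323 (mod 1129)
323 - 462 = -139 ≡ 990 (mod 1129)
990 - 1072 = -82 ≡ 1047 (mod 1129)
1047 - 583 = 464
464 + 424 = 888

888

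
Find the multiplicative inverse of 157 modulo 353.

Run the extended Euclidean algorithm:
353 = 2×157 + 39
157 = 4×39 + 1
39 = 39×1 + 0
gcd(157, 353) = 1, so the inverse exists.
Bézout: 1 = −4×353 + 9×157.
So 157⁻¹ ≡ 9 (mod 353).

9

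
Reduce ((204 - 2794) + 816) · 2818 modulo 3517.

204 - 2794 = -2590 ≡ 927 (mod 3517)
927 + 816 = 1743
1743 · 2818 = 4911774 ≡ 2042 (mod 3517)

2042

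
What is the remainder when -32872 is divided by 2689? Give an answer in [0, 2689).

-32872 = -13×2689 + 2085, so -32872 ≡ 2085 (mod 2689).

2085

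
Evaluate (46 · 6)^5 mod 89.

46 · 6 = 276 ≡ 9 (mod 89)
(9)^5 ≡ 42 (mod 89)

42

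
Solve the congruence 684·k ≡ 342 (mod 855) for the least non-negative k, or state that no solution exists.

3

gcd(684, 855) = 171, and 171 | 342, so solutions exist.
Divide through by 171: 4·k ≡ 2 (mod 5).
4⁻¹ ≡ 4 (mod 5).
k ≡ 4·2 ≡ 3 (mod 5).
The smallest non-negative solution is k = 3.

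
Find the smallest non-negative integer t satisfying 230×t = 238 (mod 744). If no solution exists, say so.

221

gcd(230, 744) = 2, and 2 | 238, so solutions exist.
Divide through by 2: 115×t ≡ 119 mod 372.
115⁻¹ ≡ 55 (mod 372).
t ≡ 55×119 ≡ 221 (mod 372).
The smallest non-negative solution is t = 221.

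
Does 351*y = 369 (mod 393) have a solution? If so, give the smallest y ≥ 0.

38

gcd(351, 393) = 3, and 3 | 369, so solutions exist.
Divide through by 3: 117*y ≡ 123 mod 131.
117⁻¹ ≡ 28 (mod 131).
y ≡ 28*123 ≡ 38 (mod 131).
The smallest non-negative solution is y = 38.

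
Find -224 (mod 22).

18

-224 = -11·22 + 18, so -224 ≡ 18 (mod 22).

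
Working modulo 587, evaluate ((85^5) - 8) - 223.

313

(85)^5 ≡ 544 (mod 587)
544 - 8 = 536
536 - 223 = 313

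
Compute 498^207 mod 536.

498^1 ≡ 498 (mod 536)
498^2 ≡ 498^2 = 248004 ≡ 372 (mod 536)
498^4 ≡ 372^2 = 138384 ≡ 96 (mod 536)
498^8 ≡ 96^2 = 9216 ≡ 104 (mod 536)
498^16 ≡ 104^2 = 10816 ≡ 96 (mod 536)
498^32 ≡ 96^2 = 9216 ≡ 104 (mod 536)
498^64 ≡ 104^2 = 10816 ≡ 96 (mod 536)
498^128 ≡ 96^2 = 9216 ≡ 104 (mod 536)
498^207 = 498^128 * 498^64 * 498^8 * 498^4 * 498^2 * 498^1 ≡ 104 * 96 * 104 * 96 * 372 * 498 (mod 536).
Accumulate the product:
104 * 96 = 9984 ≡ 336
336 * 104 = 34944 ≡ 104
104 * 96 = 9984 ≡ 336
336 * 372 = 124992 ≡ 104
104 * 498 = 51792 ≡ 336

336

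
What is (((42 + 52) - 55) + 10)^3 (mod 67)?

64

42 + 52 = 94 ≡ 27 (mod 67)
27 - 55 = -28 ≡ 39 (mod 67)
39 + 10 = 49
(49)^3 ≡ 64 (mod 67)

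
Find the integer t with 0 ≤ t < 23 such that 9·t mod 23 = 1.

18

By the extended Euclidean algorithm:
23 = 2×9 + 5
9 = 1×5 + 4
5 = 1×4 + 1
4 = 4×1 + 0
gcd(9, 23) = 1, so the inverse exists.
Back-substitute for 1:
1 = 1×5 − 1×4
  = −1×9 + 2×5
  = 2×23 − 5×9
So 9⁻¹ ≡ −5 ≡ 18 (mod 23).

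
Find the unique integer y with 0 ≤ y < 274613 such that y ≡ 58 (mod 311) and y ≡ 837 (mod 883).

75009

311⁻¹ mod 883: 311·159 ≡ 1 (mod 883), so 311⁻¹ ≡ 159.
y = 58 + 311·((837 − 58)·159 mod 883) = 58 + 311·241 = 75009.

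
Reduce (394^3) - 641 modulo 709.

458

(394)^3 ≡ 390 (mod 709)
390 - 641 = -251 ≡ 458 (mod 709)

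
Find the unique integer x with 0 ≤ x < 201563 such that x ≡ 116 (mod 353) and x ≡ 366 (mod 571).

353⁻¹ mod 571: 353×55 ≡ 1 (mod 571), so 353⁻¹ ≡ 55.
x = 116 + 353×((366 − 116)×55 mod 571) = 116 + 353×46 = 16354.

16354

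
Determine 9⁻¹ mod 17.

17 = 1×9 + 8
9 = 1×8 + 1
8 = 8×1 + 0
gcd(9, 17) = 1, so the inverse exists.
Back-substitute for 1:
1 = 1×9 − 1×8
  = −1×17 + 2×9
So 9⁻¹ ≡ 2 (mod 17).

2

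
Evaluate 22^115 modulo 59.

Using repeated squaring:
115 in binary is 1110011, i.e. 115 = 64 + 32 + 16 + 2 + 1.
22^1 ≡ 22 (mod 59)
22^2 ≡ 22^2 = 484 ≡ 12 (mod 59)
22^4 ≡ 12^2 = 144 ≡ 26 (mod 59)
22^8 ≡ 26^2 = 676 ≡ 27 (mod 59)
22^16 ≡ 27^2 = 729 ≡ 21 (mod 59)
22^32 ≡ 21^2 = 441 ≡ 28 (mod 59)
22^64 ≡ 28^2 = 784 ≡ 17 (mod 59)
22^115 = 22^64 × 22^32 × 22^16 × 22^2 × 22^1 ≡ 17 × 28 × 21 × 12 × 22 (mod 59).
Accumulate the product:
17 × 28 = 476 ≡ 4
4 × 21 = 84 ≡ 25
25 × 12 = 300 ≡ 5
5 × 22 = 110 ≡ 51

51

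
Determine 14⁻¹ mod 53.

By the extended Euclidean algorithm:
53 = 3×14 + 11
14 = 1×11 + 3
11 = 3×3 + 2
3 = 1×2 + 1
2 = 2×1 + 0
gcd(14, 53) = 1, so the inverse exists.
Bézout: 1 = −5×53 + 19×14.
So 14⁻¹ ≡ 19 (mod 53).

19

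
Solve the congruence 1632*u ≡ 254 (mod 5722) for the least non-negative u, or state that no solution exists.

gcd(1632, 5722) = 2, and 2 | 254, so solutions exist.
Divide through by 2: 816*u mod 2861 = 127.
816⁻¹ ≡ 2002 (mod 2861).
u ≡ 2002*127 ≡ 2486 (mod 2861).
The smallest non-negative solution is u = 2486.

2486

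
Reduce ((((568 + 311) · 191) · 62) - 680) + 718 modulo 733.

568 + 311 = 879 ≡ 146 (mod 733)
146 · 191 = 27886 ≡ 32 (mod 733)
32 · 62 = 1984 ≡ 518 (mod 733)
518 - 680 = -162 ≡ 571 (mod 733)
571 + 718 = 1289 ≡ 556 (mod 733)

556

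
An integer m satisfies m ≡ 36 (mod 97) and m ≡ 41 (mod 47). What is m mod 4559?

97⁻¹ mod 47: 97*16 ≡ 1 (mod 47), so 97⁻¹ ≡ 16.
m = 36 + 97*((41 − 36)*16 mod 47) = 36 + 97*33 = 3237.

3237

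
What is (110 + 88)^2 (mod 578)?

110 + 88 = 198
(198)^2 ≡ 478 (mod 578)

478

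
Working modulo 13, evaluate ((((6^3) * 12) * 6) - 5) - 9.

(6)^3 ≡ 8 (mod 13)
8 * 12 = 96 ≡ 5 (mod 13)
5 * 6 = 30 ≡ 4 (mod 13)
4 - 5 = -1 ≡ 12 (mod 13)
12 - 9 = 3

3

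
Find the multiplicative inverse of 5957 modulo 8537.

3749

Apply the Euclidean algorithm and back-substitute:
8537 = 1×5957 + 2580
5957 = 2×2580 + 797
2580 = 3×797 + 189
797 = 4×189 + 41
189 = 4×41 + 25
41 = 1×25 + 16
25 = 1×16 + 9
16 = 1×9 + 7
9 = 1×7 + 2
7 = 3×2 + 1
2 = 2×1 + 0
gcd(5957, 8537) = 1, so the inverse exists.
Bézout: 1 = −2616×8537 + 3749×5957.
So 5957⁻¹ ≡ 3749 (mod 8537).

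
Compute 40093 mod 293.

40093 = 136×293 + 245, so 40093 ≡ 245 (mod 293).

245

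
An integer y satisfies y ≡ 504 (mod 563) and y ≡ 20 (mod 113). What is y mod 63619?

563⁻¹ mod 113: 563·56 ≡ 1 (mod 113), so 563⁻¹ ≡ 56.
y = 504 + 563·((20 − 504)·56 mod 113) = 504 + 563·16 = 9512.

9512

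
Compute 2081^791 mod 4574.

309

Compute successive squares:
791 in binary is 1100010111, i.e. 791 = 512 + 256 + 16 + 4 + 2 + 1.
2081^1 ≡ 2081 (mod 4574)
2081^2 ≡ 2081^2 = 4330561 ≡ 3557 (mod 4574)
2081^4 ≡ 3557^2 = 12652249 ≡ 565 (mod 4574)
2081^8 ≡ 565^2 = 319225 ≡ 3619 (mod 4574)
2081^16 ≡ 3619^2 = 13097161 ≡ 1799 (mod 4574)
2081^32 ≡ 1799^2 = 3236401 ≡ 2583 (mod 4574)
2081^64 ≡ 2583^2 = 6671889 ≡ 2997 (mod 4574)
2081^128 ≡ 2997^2 = 8982009 ≡ 3247 (mod 4574)
2081^256 ≡ 3247^2 = 10543009 ≡ 4513 (mod 4574)
2081^512 ≡ 4513^2 = 20367169 ≡ 3721 (mod 4574)
2081^791 = 2081^512 * 2081^256 * 2081^16 * 2081^4 * 2081^2 * 2081^1 ≡ 3721 * 4513 * 1799 * 565 * 3557 * 2081 (mod 4574).
Accumulate the product:
3721 * 4513 = 16792873 ≡ 1719
1719 * 1799 = 3092481 ≡ 457
457 * 565 = 258205 ≡ 2061
2061 * 3557 = 7330977 ≡ 3429
3429 * 2081 = 7135749 ≡ 309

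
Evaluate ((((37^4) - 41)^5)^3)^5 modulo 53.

11

(37)^4 ≡ 28 (mod 53)
28 - 41 = -13 ≡ 40 (mod 53)
(40)^5 ≡ 25 (mod 53)
(25)^3 ≡ 43 (mod 53)
(43)^5 ≡ 11 (mod 53)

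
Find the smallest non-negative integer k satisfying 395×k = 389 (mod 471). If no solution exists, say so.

gcd(395, 471) = 1, so a unique solution mod 471 exists.
395⁻¹ ≡ 440 (mod 471).
k ≡ 440×389 ≡ 187 (mod 471).

187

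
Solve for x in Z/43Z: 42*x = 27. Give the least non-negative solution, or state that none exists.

gcd(42, 43) = 1, so a unique solution mod 43 exists.
42⁻¹ ≡ 42 (mod 43).
x ≡ 42*27 ≡ 16 (mod 43).

16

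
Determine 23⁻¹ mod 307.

267

307 = 13·23 + 8
23 = 2·8 + 7
8 = 1·7 + 1
7 = 7·1 + 0
gcd(23, 307) = 1, so the inverse exists.
Back-substitute for 1:
1 = 1·8 − 1·7
  = −1·23 + 3·8
  = 3·307 − 40·23
So 23⁻¹ ≡ −40 ≡ 267 (mod 307).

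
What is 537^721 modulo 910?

By square-and-multiply:
721 in binary is 1011010001, i.e. 721 = 512 + 128 + 64 + 16 + 1.
537^1 ≡ 537 (mod 910)
537^2 ≡ 537^2 = 288369 ≡ 809 (mod 910)
537^4 ≡ 809^2 = 654481 ≡ 191 (mod 910)
537^8 ≡ 191^2 = 36481 ≡ 81 (mod 910)
537^16 ≡ 81^2 = 6561 ≡ 191 (mod 910)
537^32 ≡ 191^2 = 36481 ≡ 81 (mod 910)
537^64 ≡ 81^2 = 6561 ≡ 191 (mod 910)
537^128 ≡ 191^2 = 36481 ≡ 81 (mod 910)
537^256 ≡ 81^2 = 6561 ≡ 191 (mod 910)
537^512 ≡ 191^2 = 36481 ≡ 81 (mod 910)
537^721 = 537^512 × 537^128 × 537^64 × 537^16 × 537^1 ≡ 81 × 81 × 191 × 191 × 537 (mod 910).
Accumulate the product:
81 × 81 = 6561 ≡ 191
191 × 191 = 36481 ≡ 81
81 × 191 = 15471 ≡ 1
1 × 537 = 537

537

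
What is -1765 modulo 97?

78

-1765 = -19×97 + 78, so -1765 ≡ 78 (mod 97).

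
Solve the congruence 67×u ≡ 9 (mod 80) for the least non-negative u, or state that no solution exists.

67

gcd(67, 80) = 1, so a unique solution mod 80 exists.
67⁻¹ ≡ 43 (mod 80).
u ≡ 43×9 ≡ 67 (mod 80).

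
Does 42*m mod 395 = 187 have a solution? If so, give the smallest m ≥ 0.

296

gcd(42, 395) = 1, so a unique solution mod 395 exists.
42⁻¹ ≡ 348 (mod 395).
m ≡ 348*187 ≡ 296 (mod 395).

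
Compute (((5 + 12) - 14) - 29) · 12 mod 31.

29

5 + 12 = 17
17 - 14 = 3
3 - 29 = -26 ≡ 5 (mod 31)
5 · 12 = 60 ≡ 29 (mod 31)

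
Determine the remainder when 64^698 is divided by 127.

4

By square-and-multiply:
64^1 ≡ 64 (mod 127)
64^2 ≡ 64^2 = 4096 ≡ 32 (mod 127)
64^4 ≡ 32^2 = 1024 ≡ 8 (mod 127)
64^8 ≡ 8^2 = 64 (mod 127)
64^16 ≡ 64^2 = 4096 ≡ 32 (mod 127)
64^32 ≡ 32^2 = 1024 ≡ 8 (mod 127)
64^64 ≡ 8^2 = 64 (mod 127)
64^128 ≡ 64^2 = 4096 ≡ 32 (mod 127)
64^256 ≡ 32^2 = 1024 ≡ 8 (mod 127)
64^512 ≡ 8^2 = 64 (mod 127)
64^698 = 64^512 · 64^128 · 64^32 · 64^16 · 64^8 · 64^2 ≡ 64 · 32 · 8 · 32 · 64 · 32 (mod 127).
Accumulate the product:
64 · 32 = 2048 ≡ 16
16 · 8 = 128 ≡ 1
1 · 32 = 32
32 · 64 = 2048 ≡ 16
16 · 32 = 512 ≡ 4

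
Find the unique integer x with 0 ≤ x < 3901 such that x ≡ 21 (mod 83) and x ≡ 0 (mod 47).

83⁻¹ mod 47: 83·17 ≡ 1 (mod 47), so 83⁻¹ ≡ 17.
x = 21 + 83·((0 − 21)·17 mod 47) = 21 + 83·19 = 1598.

1598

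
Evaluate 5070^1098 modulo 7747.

1272

By square-and-multiply:
5070^1 ≡ 5070 (mod 7747)
5070^2 ≡ 5070^2 = 25704900 ≡ 354 (mod 7747)
5070^4 ≡ 354^2 = 125316 ≡ 1364 (mod 7747)
5070^8 ≡ 1364^2 = 1860496 ≡ 1216 (mod 7747)
5070^16 ≡ 1216^2 = 1478656 ≡ 6726 (mod 7747)
5070^32 ≡ 6726^2 = 45239076 ≡ 4343 (mod 7747)
5070^64 ≡ 4343^2 = 18861649 ≡ 5451 (mod 7747)
5070^128 ≡ 5451^2 = 29713401 ≡ 3656 (mod 7747)
5070^256 ≡ 3656^2 = 13366336 ≡ 2761 (mod 7747)
5070^512 ≡ 2761^2 = 7623121 ≡ 73 (mod 7747)
5070^1024 ≡ 73^2 = 5329 (mod 7747)
5070^1098 = 5070^1024 * 5070^64 * 5070^8 * 5070^2 ≡ 5329 * 5451 * 1216 * 354 (mod 7747).
Accumulate the product:
5329 * 5451 = 29048379 ≡ 4876
4876 * 1216 = 5929216 ≡ 2761
2761 * 354 = 977394 ≡ 1272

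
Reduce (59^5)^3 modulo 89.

(59)^5 ≡ 26 (mod 89)
(26)^3 ≡ 43 (mod 89)

43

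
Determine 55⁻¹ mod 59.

Apply the Euclidean algorithm and back-substitute:
59 = 1*55 + 4
55 = 13*4 + 3
4 = 1*3 + 1
3 = 3*1 + 0
gcd(55, 59) = 1, so the inverse exists.
Bézout: 1 = 14*59 − 15*55.
So 55⁻¹ ≡ −15 ≡ 44 (mod 59).

44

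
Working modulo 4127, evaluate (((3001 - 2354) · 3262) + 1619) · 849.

2909

3001 - 2354 = 647
647 · 3262 = 2110514 ≡ 1617 (mod 4127)
1617 + 1619 = 3236
3236 · 849 = 2747364 ≡ 2909 (mod 4127)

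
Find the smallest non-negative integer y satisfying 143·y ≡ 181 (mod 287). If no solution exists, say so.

212

gcd(143, 287) = 1, so a unique solution mod 287 exists.
143⁻¹ ≡ 285 (mod 287).
y ≡ 285·181 ≡ 212 (mod 287).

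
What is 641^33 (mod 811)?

641^1 ≡ 641 (mod 811)
641^2 ≡ 641^2 = 410881 ≡ 515 (mod 811)
641^4 ≡ 515^2 = 265225 ≡ 28 (mod 811)
641^8 ≡ 28^2 = 784 (mod 811)
641^16 ≡ 784^2 = 614656 ≡ 729 (mod 811)
641^32 ≡ 729^2 = 531441 ≡ 236 (mod 811)
641^33 = 641^32 × 641^1 ≡ 236 × 641 (mod 811).
236 × 641 = 151276 ≡ 430 (mod 811).

430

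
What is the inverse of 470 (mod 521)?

143

By the extended Euclidean algorithm:
521 = 1*470 + 51
470 = 9*51 + 11
51 = 4*11 + 7
11 = 1*7 + 4
7 = 1*4 + 3
4 = 1*3 + 1
3 = 3*1 + 0
gcd(470, 521) = 1, so the inverse exists.
Bézout: 1 = −129*521 + 143*470.
So 470⁻¹ ≡ 143 (mod 521).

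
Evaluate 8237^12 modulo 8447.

8237^1 ≡ 8237 (mod 8447)
8237^2 ≡ 8237^2 = 67848169 ≡ 1865 (mod 8447)
8237^4 ≡ 1865^2 = 3478225 ≡ 6508 (mod 8447)
8237^8 ≡ 6508^2 = 42354064 ≡ 806 (mod 8447)
8237^12 = 8237^8 × 8237^4 ≡ 806 × 6508 (mod 8447).
806 × 6508 = 5245448 ≡ 8308 (mod 8447).

8308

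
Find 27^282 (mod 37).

1

282 in binary is 100011010, i.e. 282 = 256 + 16 + 8 + 2.
27^1 ≡ 27 (mod 37)
27^2 ≡ 27^2 = 729 ≡ 26 (mod 37)
27^4 ≡ 26^2 = 676 ≡ 10 (mod 37)
27^8 ≡ 10^2 = 100 ≡ 26 (mod 37)
27^16 ≡ 26^2 = 676 ≡ 10 (mod 37)
27^32 ≡ 10^2 = 100 ≡ 26 (mod 37)
27^64 ≡ 26^2 = 676 ≡ 10 (mod 37)
27^128 ≡ 10^2 = 100 ≡ 26 (mod 37)
27^256 ≡ 26^2 = 676 ≡ 10 (mod 37)
27^282 = 27^256 × 27^16 × 27^8 × 27^2 ≡ 10 × 10 × 26 × 26 (mod 37).
Accumulate the product:
10 × 10 = 100 ≡ 26
26 × 26 = 676 ≡ 10
10 × 26 = 260 ≡ 1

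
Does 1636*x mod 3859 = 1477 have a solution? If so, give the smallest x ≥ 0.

gcd(1636, 3859) = 1, so a unique solution mod 3859 exists.
1636⁻¹ ≡ 710 (mod 3859).
x ≡ 710*1477 ≡ 2881 (mod 3859).

2881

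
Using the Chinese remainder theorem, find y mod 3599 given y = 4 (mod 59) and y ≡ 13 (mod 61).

59⁻¹ mod 61: 59×30 ≡ 1 (mod 61), so 59⁻¹ ≡ 30.
y = 4 + 59×((13 − 4)×30 mod 61) = 4 + 59×26 = 1538.
Check: 1538 mod 59 = 4, 1538 mod 61 = 13. ✓

1538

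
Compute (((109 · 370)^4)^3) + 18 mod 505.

173

109 · 370 = 40330 ≡ 435 (mod 505)
(435)^4 ≡ 280 (mod 505)
(280)^3 ≡ 155 (mod 505)
155 + 18 = 173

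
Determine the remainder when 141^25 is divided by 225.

126

Compute successive squares:
141^1 ≡ 141 (mod 225)
141^2 ≡ 141^2 = 19881 ≡ 81 (mod 225)
141^4 ≡ 81^2 = 6561 ≡ 36 (mod 225)
141^8 ≡ 36^2 = 1296 ≡ 171 (mod 225)
141^16 ≡ 171^2 = 29241 ≡ 216 (mod 225)
141^25 = 141^16 · 141^8 · 141^1 ≡ 216 · 171 · 141 (mod 225).
Accumulate the product:
216 · 171 = 36936 ≡ 36
36 · 141 = 5076 ≡ 126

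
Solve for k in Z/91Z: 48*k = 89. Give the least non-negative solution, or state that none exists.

gcd(48, 91) = 1, so a unique solution mod 91 exists.
48⁻¹ ≡ 55 (mod 91).
k ≡ 55*89 ≡ 72 (mod 91).

72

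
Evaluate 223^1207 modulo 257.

1207 in binary is 10010110111, i.e. 1207 = 1024 + 128 + 32 + 16 + 4 + 2 + 1.
223^1 ≡ 223 (mod 257)
223^2 ≡ 223^2 = 49729 ≡ 128 (mod 257)
223^4 ≡ 128^2 = 16384 ≡ 193 (mod 257)
223^8 ≡ 193^2 = 37249 ≡ 241 (mod 257)
223^16 ≡ 241^2 = 58081 ≡ 256 (mod 257)
223^32 ≡ 256^2 = 65536 ≡ 1 (mod 257)
223^64 ≡ 1^2 = 1 (mod 257)
223^128 ≡ 1^2 = 1 (mod 257)
223^256 ≡ 1^2 = 1 (mod 257)
223^512 ≡ 1^2 = 1 (mod 257)
223^1024 ≡ 1^2 = 1 (mod 257)
223^1207 = 223^1024 · 223^128 · 223^32 · 223^16 · 223^4 · 223^2 · 223^1 ≡ 1 · 1 · 1 · 256 · 193 · 128 · 223 (mod 257).
Accumulate the product:
1 · 1 = 1
1 · 1 = 1
1 · 256 = 256
256 · 193 = 49408 ≡ 64
64 · 128 = 8192 ≡ 225
225 · 223 = 50175 ≡ 60

60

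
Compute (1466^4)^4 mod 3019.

2727

(1466)^4 ≡ 2529 (mod 3019)
(2529)^4 ≡ 2727 (mod 3019)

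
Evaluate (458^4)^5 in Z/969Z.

460

(458)^4 ≡ 358 (mod 969)
(358)^5 ≡ 460 (mod 969)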